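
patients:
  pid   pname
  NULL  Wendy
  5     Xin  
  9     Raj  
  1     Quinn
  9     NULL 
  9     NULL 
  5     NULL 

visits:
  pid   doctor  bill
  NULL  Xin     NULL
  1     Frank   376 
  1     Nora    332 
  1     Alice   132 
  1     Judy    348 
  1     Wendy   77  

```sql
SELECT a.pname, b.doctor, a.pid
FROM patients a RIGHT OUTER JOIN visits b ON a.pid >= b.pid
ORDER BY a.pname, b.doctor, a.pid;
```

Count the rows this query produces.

31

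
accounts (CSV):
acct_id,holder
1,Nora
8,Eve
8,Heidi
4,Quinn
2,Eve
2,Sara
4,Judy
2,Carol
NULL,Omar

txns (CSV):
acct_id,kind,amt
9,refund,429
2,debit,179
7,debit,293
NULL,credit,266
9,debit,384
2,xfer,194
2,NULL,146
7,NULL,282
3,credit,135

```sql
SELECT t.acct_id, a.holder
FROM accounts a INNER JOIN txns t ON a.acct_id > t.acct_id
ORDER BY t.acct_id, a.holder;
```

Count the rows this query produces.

20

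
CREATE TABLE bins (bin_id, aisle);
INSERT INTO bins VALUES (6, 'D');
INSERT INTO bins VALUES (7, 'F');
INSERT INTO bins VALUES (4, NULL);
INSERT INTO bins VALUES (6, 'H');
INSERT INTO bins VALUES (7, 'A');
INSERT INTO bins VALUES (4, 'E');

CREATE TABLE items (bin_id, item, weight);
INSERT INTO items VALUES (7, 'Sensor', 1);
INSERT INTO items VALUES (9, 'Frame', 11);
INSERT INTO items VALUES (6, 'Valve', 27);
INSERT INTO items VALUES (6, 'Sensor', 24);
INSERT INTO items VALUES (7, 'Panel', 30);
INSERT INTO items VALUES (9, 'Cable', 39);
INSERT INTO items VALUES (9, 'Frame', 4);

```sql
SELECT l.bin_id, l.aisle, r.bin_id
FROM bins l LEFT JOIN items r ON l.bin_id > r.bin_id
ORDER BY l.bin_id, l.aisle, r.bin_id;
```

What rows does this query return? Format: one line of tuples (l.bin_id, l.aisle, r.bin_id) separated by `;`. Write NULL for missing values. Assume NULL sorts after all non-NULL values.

LEFT JOIN keeps every row from `bins`; unmatched rows get NULL for `items`'s columns.
Matching on l.bin_id > r.bin_id.
- l row (bin_id=6): no match → kept, r columns NULL.
- l row (bin_id=7): matches 2 r row(s) → 2 output row(s).
- l row (bin_id=4): no match → kept, r columns NULL.
- l row (bin_id=6): no match → kept, r columns NULL.
- l row (bin_id=7): matches 2 r row(s) → 2 output row(s).
- l row (bin_id=4): no match → kept, r columns NULL.
After projecting and ordering:
l.bin_id | l.aisle | r.bin_id
4 | E | NULL
4 | NULL | NULL
6 | D | NULL
6 | H | NULL
7 | A | 6
7 | A | 6
7 | F | 6
7 | F | 6

(4, E, NULL); (4, NULL, NULL); (6, D, NULL); (6, H, NULL); (7, A, 6); (7, A, 6); (7, F, 6); (7, F, 6)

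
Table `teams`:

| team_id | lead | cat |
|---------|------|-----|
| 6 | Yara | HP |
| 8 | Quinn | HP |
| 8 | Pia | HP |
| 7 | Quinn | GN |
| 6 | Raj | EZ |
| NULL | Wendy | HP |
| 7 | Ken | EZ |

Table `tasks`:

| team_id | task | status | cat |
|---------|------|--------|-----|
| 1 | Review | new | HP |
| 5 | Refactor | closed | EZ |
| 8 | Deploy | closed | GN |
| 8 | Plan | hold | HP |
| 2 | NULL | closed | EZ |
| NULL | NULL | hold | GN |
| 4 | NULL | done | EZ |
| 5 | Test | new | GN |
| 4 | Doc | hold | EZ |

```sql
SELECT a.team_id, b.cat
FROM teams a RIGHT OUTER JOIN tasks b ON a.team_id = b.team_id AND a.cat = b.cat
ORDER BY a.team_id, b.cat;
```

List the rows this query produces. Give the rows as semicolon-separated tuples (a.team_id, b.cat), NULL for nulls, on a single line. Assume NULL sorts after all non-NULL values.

(8, HP); (8, HP); (NULL, EZ); (NULL, EZ); (NULL, EZ); (NULL, EZ); (NULL, GN); (NULL, GN); (NULL, GN); (NULL, HP)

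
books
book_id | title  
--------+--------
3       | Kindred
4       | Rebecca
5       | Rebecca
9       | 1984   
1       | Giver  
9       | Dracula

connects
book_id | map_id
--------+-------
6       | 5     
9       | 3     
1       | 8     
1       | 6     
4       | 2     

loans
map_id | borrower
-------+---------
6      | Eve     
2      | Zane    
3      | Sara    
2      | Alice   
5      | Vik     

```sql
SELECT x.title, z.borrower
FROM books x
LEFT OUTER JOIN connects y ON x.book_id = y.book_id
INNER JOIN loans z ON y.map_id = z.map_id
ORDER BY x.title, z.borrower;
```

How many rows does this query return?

Joins associate left-to-right: books LEFT JOIN connects on book_id gives 7 intermediate row(s).
Then INNER JOIN `loans z` on map_id: keep only rows whose y.map_id appears in z.
Result: 5 row(s).

5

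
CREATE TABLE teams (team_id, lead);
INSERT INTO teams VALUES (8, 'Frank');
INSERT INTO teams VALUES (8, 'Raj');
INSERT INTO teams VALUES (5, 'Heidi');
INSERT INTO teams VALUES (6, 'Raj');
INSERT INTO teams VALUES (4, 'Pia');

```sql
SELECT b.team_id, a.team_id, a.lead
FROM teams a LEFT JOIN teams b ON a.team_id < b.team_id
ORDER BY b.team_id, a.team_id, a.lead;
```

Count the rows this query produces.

LEFT JOIN keeps every row from `teams a`; unmatched rows get NULL for `teams b`'s columns.
Matching on a.team_id < b.team_id.
- team_id=8: no b row matches, row kept with b columns NULL.
- team_id=8: no b row matches, row kept with b columns NULL.
- team_id=5: 3 matching b row(s), so 3 row(s) emitted.
- team_id=6: 2 matching b row(s), so 2 row(s) emitted.
- team_id=4: 4 matching b row(s), so 4 row(s) emitted.
Total: 9 matched + 2 padded = 11 rows.

11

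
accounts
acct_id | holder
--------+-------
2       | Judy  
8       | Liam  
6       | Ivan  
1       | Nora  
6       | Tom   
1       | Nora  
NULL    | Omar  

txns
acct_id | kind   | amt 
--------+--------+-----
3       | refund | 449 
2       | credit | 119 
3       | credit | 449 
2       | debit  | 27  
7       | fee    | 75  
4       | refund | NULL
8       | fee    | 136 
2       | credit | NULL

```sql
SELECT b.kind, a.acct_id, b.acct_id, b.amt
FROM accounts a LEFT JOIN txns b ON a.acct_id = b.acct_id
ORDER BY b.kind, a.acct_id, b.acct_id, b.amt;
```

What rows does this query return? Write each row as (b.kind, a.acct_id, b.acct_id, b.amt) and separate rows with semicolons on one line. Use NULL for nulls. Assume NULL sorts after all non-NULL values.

(credit, 2, 2, 119); (credit, 2, 2, NULL); (debit, 2, 2, 27); (fee, 8, 8, 136); (NULL, 1, NULL, NULL); (NULL, 1, NULL, NULL); (NULL, 6, NULL, NULL); (NULL, 6, NULL, NULL); (NULL, NULL, NULL, NULL)

LEFT JOIN keeps every row from `accounts`; unmatched rows get NULL for `txns`'s columns.
Matching on a.acct_id = b.acct_id. A NULL in a compared column never satisfies the condition.
Matched pairs: 4; unmatched a rows kept: 5.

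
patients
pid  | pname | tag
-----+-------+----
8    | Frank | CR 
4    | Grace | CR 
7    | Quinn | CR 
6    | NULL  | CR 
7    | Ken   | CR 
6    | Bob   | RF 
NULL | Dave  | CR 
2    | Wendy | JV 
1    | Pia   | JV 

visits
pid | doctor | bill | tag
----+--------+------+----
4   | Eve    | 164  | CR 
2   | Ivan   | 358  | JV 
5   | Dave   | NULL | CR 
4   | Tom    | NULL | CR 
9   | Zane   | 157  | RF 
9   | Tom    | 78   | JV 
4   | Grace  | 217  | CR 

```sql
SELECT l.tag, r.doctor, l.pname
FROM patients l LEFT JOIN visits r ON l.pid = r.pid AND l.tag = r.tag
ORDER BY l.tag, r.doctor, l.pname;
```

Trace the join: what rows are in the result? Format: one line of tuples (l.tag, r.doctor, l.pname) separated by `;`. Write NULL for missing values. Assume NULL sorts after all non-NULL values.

(CR, Eve, Grace); (CR, Grace, Grace); (CR, Tom, Grace); (CR, NULL, Dave); (CR, NULL, Frank); (CR, NULL, Ken); (CR, NULL, Quinn); (CR, NULL, NULL); (JV, Ivan, Wendy); (JV, NULL, Pia); (RF, NULL, Bob)

LEFT JOIN keeps every row from `patients`; unmatched rows get NULL for `visits`'s columns.
Matching on l.pid = r.pid AND l.tag = r.tag. A NULL in a compared column never satisfies the condition.
Matched pairs: 4; unmatched l rows kept: 7.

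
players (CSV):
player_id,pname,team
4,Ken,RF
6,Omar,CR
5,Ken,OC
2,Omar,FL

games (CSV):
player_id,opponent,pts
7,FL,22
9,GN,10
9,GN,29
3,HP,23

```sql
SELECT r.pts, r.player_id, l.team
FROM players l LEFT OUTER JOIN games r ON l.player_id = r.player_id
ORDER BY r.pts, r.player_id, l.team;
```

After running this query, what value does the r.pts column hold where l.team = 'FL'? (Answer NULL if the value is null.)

NULL

LEFT JOIN keeps every row from `players`; unmatched rows get NULL for `games`'s columns.
Matching on l.player_id = r.player_id.
Matched pairs: 0; unmatched l rows kept: 4.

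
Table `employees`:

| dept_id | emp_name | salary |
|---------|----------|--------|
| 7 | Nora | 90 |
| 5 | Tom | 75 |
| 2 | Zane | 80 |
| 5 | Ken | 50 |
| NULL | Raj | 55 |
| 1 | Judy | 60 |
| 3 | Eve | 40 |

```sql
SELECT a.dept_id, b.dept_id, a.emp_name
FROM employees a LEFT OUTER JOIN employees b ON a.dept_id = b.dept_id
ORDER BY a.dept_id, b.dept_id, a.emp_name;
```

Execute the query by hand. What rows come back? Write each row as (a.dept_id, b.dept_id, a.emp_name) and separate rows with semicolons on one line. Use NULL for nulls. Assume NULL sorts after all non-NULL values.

LEFT JOIN keeps every row from `employees a`; unmatched rows get NULL for `employees b`'s columns.
Matching on a.dept_id = b.dept_id. A NULL in a compared column never satisfies the condition.
- a[0] dept_id=7 → 1 match(es) in b → 1 row(s).
- a[1] dept_id=5 → 2 match(es) in b → 2 row(s).
- a[2] dept_id=2 → 1 match(es) in b → 1 row(s).
- a[3] dept_id=5 → 2 match(es) in b → 2 row(s).
- a[4] dept_id=NULL → no match; kept with NULLs on the b side.
- a[5] dept_id=1 → 1 match(es) in b → 1 row(s).
- a[6] dept_id=3 → 1 match(es) in b → 1 row(s).
After projecting and ordering:
a.dept_id | b.dept_id | a.emp_name
1 | 1 | Judy
2 | 2 | Zane
3 | 3 | Eve
5 | 5 | Ken
5 | 5 | Ken
5 | 5 | Tom
5 | 5 | Tom
7 | 7 | Nora
NULL | NULL | Raj

(1, 1, Judy); (2, 2, Zane); (3, 3, Eve); (5, 5, Ken); (5, 5, Ken); (5, 5, Tom); (5, 5, Tom); (7, 7, Nora); (NULL, NULL, Raj)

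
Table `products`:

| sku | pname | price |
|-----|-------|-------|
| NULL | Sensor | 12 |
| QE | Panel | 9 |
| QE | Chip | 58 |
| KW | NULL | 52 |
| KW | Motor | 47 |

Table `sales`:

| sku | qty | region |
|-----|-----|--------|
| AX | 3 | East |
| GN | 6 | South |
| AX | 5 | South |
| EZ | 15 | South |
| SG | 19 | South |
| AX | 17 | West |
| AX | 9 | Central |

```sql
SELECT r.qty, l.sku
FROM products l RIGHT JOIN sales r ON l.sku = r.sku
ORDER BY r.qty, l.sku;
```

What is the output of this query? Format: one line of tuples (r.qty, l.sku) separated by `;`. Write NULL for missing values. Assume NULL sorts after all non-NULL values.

RIGHT JOIN keeps every row from `sales`; unmatched rows get NULL for `products`'s columns.
Matching on l.sku = r.sku. A NULL in a compared column never satisfies the condition.
- l[0] sku=NULL → no match.
- l[1] sku=QE → no match.
- l[2] sku=QE → no match.
- l[3] sku=KW → no match.
- l[4] sku=KW → no match.
- plus 7 unmatched r row(s), each kept with NULL l columns.
After projecting and ordering:
r.qty | l.sku
3 | NULL
5 | NULL
6 | NULL
9 | NULL
15 | NULL
17 | NULL
19 | NULL

(3, NULL); (5, NULL); (6, NULL); (9, NULL); (15, NULL); (17, NULL); (19, NULL)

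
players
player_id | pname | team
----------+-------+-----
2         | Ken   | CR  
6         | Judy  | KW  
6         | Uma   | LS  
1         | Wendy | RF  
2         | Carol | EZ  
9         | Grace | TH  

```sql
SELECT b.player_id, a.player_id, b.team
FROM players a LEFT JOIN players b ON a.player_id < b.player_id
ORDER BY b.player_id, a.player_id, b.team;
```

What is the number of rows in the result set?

14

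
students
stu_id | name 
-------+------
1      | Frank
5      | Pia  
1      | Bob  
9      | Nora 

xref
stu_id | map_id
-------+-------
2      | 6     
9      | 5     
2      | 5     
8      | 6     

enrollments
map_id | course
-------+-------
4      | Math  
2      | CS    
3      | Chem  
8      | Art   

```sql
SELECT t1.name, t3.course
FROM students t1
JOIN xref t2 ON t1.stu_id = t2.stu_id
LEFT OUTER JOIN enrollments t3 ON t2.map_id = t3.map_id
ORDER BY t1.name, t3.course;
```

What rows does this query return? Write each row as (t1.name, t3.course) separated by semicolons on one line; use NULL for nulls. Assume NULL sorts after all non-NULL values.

Evaluate left to right. First `students t1 INNER JOIN xref t2` on stu_id: 1 row(s).
Then LEFT JOIN `enrollments t3` on map_id: each of those 1 rows is kept; rows whose t2.map_id has no match in t3 get NULL for t3's columns.

(Nora, NULL)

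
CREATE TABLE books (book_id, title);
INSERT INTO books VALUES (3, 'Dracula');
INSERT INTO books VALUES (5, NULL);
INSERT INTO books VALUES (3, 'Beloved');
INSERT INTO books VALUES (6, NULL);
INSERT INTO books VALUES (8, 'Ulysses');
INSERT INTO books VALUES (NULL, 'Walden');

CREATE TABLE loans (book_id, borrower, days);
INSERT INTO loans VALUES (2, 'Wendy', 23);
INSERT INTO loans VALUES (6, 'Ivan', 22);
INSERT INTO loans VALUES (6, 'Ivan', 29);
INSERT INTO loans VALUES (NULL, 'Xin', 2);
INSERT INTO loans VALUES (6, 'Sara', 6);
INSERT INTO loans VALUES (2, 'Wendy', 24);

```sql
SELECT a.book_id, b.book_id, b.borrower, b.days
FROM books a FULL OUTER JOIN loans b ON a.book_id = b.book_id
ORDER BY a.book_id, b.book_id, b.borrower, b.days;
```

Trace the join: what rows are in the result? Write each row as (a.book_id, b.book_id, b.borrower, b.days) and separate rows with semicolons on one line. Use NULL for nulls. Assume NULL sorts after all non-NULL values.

(3, NULL, NULL, NULL); (3, NULL, NULL, NULL); (5, NULL, NULL, NULL); (6, 6, Ivan, 22); (6, 6, Ivan, 29); (6, 6, Sara, 6); (8, NULL, NULL, NULL); (NULL, 2, Wendy, 23); (NULL, 2, Wendy, 24); (NULL, NULL, Xin, 2); (NULL, NULL, NULL, NULL)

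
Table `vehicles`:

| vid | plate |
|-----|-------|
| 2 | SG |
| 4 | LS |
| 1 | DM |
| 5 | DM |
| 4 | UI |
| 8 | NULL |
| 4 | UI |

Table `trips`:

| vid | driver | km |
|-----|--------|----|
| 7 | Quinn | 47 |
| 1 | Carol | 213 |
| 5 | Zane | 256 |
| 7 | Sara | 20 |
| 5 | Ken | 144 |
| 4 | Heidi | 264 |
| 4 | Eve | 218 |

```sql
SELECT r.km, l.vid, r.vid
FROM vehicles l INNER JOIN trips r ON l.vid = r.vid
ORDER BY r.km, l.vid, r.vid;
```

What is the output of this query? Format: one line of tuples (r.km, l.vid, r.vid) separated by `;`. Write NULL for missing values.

(144, 5, 5); (213, 1, 1); (218, 4, 4); (218, 4, 4); (218, 4, 4); (256, 5, 5); (264, 4, 4); (264, 4, 4); (264, 4, 4)

INNER JOIN keeps only pairs where the ON condition holds.
Matching on l.vid = r.vid.
- vid=2: no matching r row, dropped.
- vid=4: 2 matching r row(s), so 2 row(s) emitted.
- vid=1: 1 matching r row(s), so 1 row(s) emitted.
- vid=5: 2 matching r row(s), so 2 row(s) emitted.
- vid=4: 2 matching r row(s), so 2 row(s) emitted.
- vid=8: no matching r row, dropped.
- vid=4: 2 matching r row(s), so 2 row(s) emitted.
After projecting and ordering:
r.km | l.vid | r.vid
144 | 5 | 5
213 | 1 | 1
218 | 4 | 4
218 | 4 | 4
218 | 4 | 4
256 | 5 | 5
264 | 4 | 4
264 | 4 | 4
264 | 4 | 4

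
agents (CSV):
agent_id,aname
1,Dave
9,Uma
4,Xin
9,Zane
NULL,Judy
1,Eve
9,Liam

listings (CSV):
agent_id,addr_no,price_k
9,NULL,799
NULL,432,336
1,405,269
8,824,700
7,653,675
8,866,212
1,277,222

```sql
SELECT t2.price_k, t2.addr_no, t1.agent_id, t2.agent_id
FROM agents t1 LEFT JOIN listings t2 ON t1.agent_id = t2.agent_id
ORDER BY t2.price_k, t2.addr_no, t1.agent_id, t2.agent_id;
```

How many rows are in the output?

LEFT JOIN keeps every row from `agents`; unmatched rows get NULL for `listings`'s columns.
Matching on t1.agent_id = t2.agent_id. A NULL in a compared column never satisfies the condition.
- agent_id=1: 2 matching t2 row(s), so 2 row(s) emitted.
- agent_id=9: 1 matching t2 row(s), so 1 row(s) emitted.
- agent_id=4: no t2 row matches, row kept with t2 columns NULL.
- agent_id=9: 1 matching t2 row(s), so 1 row(s) emitted.
- agent_id=NULL: no t2 row matches, row kept with t2 columns NULL.
- agent_id=1: 2 matching t2 row(s), so 2 row(s) emitted.
- agent_id=9: 1 matching t2 row(s), so 1 row(s) emitted.
Total: 7 matched + 2 padded = 9 rows.

9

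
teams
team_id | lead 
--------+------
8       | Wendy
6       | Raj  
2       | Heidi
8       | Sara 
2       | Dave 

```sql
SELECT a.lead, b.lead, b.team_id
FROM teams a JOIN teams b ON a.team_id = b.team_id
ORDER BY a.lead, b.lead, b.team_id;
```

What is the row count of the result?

INNER JOIN keeps only pairs where the ON condition holds.
Matching on a.team_id = b.team_id.
Matched pairs: 9.
Total: 9 rows.

9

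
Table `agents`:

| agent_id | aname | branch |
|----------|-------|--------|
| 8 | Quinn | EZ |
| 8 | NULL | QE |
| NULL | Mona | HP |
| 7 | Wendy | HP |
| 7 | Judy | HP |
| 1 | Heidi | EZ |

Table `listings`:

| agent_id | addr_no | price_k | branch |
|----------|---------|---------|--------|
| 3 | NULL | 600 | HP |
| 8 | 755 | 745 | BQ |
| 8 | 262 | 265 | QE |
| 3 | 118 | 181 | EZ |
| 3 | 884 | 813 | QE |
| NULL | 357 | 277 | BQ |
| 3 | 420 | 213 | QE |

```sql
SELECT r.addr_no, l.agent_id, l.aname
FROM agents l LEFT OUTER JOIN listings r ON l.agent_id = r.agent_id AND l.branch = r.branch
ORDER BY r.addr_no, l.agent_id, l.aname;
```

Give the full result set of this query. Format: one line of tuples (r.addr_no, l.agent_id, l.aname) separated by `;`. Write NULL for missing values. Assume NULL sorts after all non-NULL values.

(262, 8, NULL); (NULL, 1, Heidi); (NULL, 7, Judy); (NULL, 7, Wendy); (NULL, 8, Quinn); (NULL, NULL, Mona)

LEFT JOIN keeps every row from `agents`; unmatched rows get NULL for `listings`'s columns.
Matching on l.agent_id = r.agent_id AND l.branch = r.branch. A NULL in a compared column never satisfies the condition.
Matched pairs: 1; unmatched l rows kept: 5.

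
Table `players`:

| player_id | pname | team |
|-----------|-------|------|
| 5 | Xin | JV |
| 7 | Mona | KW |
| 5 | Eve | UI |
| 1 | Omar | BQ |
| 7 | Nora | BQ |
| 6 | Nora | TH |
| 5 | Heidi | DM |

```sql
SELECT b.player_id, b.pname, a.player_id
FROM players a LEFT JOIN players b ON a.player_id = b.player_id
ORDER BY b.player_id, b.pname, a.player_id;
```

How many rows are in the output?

15

LEFT JOIN keeps every row from `players a`; unmatched rows get NULL for `players b`'s columns.
Matching on a.player_id = b.player_id.
- a row (player_id=5): matches 3 b row(s) → 3 output row(s).
- a row (player_id=7): matches 2 b row(s) → 2 output row(s).
- a row (player_id=5): matches 3 b row(s) → 3 output row(s).
- a row (player_id=1): matches 1 b row(s) → 1 output row(s).
- a row (player_id=7): matches 2 b row(s) → 2 output row(s).
- a row (player_id=6): matches 1 b row(s) → 1 output row(s).
- a row (player_id=5): matches 3 b row(s) → 3 output row(s).
Total: 15 rows.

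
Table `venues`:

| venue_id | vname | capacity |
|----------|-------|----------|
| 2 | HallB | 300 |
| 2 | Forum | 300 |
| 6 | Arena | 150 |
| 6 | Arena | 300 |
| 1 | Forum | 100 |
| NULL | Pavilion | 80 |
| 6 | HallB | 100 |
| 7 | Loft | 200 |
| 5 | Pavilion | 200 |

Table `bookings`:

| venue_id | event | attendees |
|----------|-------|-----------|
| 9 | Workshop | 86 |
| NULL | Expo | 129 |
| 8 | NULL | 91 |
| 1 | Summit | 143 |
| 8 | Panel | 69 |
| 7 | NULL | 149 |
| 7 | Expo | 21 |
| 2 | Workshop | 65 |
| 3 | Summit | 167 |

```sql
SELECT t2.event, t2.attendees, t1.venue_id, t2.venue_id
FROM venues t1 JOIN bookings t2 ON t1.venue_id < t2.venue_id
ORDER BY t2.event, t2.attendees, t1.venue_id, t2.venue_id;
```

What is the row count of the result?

42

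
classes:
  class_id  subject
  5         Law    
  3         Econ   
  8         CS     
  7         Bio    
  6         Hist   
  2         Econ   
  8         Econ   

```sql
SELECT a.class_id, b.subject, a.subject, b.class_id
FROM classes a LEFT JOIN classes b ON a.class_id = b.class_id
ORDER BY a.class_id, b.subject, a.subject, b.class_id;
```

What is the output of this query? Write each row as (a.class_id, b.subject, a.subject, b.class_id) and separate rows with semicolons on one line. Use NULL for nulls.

(2, Econ, Econ, 2); (3, Econ, Econ, 3); (5, Law, Law, 5); (6, Hist, Hist, 6); (7, Bio, Bio, 7); (8, CS, CS, 8); (8, CS, Econ, 8); (8, Econ, CS, 8); (8, Econ, Econ, 8)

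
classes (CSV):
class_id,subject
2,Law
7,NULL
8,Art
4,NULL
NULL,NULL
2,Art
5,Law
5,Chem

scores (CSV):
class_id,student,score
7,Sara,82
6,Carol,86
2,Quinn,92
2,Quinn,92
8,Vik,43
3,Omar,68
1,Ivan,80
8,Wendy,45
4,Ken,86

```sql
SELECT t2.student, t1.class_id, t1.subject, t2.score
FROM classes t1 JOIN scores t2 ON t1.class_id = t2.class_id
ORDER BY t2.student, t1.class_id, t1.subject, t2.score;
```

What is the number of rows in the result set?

8

INNER JOIN keeps only pairs where the ON condition holds.
Matching on t1.class_id = t2.class_id. A NULL in a compared column never satisfies the condition.
Matched pairs: 8.
Total: 8 rows.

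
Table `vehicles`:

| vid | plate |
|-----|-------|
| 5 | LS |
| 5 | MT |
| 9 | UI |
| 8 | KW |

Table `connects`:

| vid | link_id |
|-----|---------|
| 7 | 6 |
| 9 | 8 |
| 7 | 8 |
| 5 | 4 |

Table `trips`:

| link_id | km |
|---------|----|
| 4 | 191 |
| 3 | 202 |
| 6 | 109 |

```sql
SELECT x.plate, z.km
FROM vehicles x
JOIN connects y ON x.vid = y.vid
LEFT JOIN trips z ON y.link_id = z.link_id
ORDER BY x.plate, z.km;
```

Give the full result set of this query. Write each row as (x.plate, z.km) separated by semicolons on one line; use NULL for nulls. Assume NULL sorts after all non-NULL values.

Evaluate left to right. First `vehicles x INNER JOIN connects y` on vid: 3 row(s).
Then LEFT JOIN `trips z` on link_id: each of those 3 rows is kept; rows whose y.link_id has no match in z get NULL for z's columns.

(LS, 191); (MT, 191); (UI, NULL)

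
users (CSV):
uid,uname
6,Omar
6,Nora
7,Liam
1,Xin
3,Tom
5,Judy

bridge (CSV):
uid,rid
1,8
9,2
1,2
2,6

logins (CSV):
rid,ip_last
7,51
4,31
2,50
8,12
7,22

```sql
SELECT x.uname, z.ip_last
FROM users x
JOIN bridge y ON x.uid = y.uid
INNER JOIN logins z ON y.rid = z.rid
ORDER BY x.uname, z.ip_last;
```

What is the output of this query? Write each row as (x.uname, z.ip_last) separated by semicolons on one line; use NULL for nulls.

Evaluate left to right. First `users x INNER JOIN bridge y` on uid: 2 row(s).
Then INNER JOIN `logins z` on rid: keep only rows whose y.rid appears in z.

(Xin, 12); (Xin, 50)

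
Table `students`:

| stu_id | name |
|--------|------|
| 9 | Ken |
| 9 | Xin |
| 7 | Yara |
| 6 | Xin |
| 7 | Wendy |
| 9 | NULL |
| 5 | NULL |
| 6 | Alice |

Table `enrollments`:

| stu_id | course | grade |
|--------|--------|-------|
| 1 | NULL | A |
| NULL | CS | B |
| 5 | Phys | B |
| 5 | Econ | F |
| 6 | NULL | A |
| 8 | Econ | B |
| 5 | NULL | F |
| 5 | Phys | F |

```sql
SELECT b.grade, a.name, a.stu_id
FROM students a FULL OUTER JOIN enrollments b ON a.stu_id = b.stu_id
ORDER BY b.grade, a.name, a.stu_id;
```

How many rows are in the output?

14

FULL OUTER JOIN keeps every row from both sides; unmatched rows get NULL for the other side's columns.
Matching on a.stu_id = b.stu_id. A NULL in a compared column never satisfies the condition.
Matched pairs: 6; unmatched a rows kept: 5; unmatched b rows kept: 3.
Total: 6 matched + 8 padded = 14 rows.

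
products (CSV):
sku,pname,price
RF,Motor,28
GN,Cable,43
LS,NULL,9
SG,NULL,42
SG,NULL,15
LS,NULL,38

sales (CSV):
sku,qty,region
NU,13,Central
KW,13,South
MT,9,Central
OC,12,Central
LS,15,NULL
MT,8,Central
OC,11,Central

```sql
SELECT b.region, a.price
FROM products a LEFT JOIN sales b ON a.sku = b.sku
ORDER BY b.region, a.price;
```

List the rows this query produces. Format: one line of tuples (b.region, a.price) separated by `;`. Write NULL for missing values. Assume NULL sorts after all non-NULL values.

LEFT JOIN keeps every row from `products`; unmatched rows get NULL for `sales`'s columns.
Matching on a.sku = b.sku.
- a (sku=RF) has no partner → padded with NULL.
- a (sku=GN) has no partner → padded with NULL.
- a (sku=LS) pairs with 1 row(s) of b.
- a (sku=SG) has no partner → padded with NULL.
- a (sku=SG) has no partner → padded with NULL.
- a (sku=LS) pairs with 1 row(s) of b.
After projecting and ordering:
b.region | a.price
NULL | 9
NULL | 15
NULL | 28
NULL | 38
NULL | 42
NULL | 43

(NULL, 9); (NULL, 15); (NULL, 28); (NULL, 38); (NULL, 42); (NULL, 43)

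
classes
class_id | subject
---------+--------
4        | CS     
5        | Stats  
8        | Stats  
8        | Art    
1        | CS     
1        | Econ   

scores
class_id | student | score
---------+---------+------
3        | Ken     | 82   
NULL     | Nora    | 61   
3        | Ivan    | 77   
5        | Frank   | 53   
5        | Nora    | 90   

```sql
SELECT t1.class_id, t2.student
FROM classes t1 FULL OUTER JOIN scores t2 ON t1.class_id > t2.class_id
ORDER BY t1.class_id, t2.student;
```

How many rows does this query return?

15

FULL OUTER JOIN keeps every row from both sides; unmatched rows get NULL for the other side's columns.
Matching on t1.class_id > t2.class_id. A NULL in a compared column never satisfies the condition.
Matched pairs: 12; unmatched t1 rows kept: 2; unmatched t2 rows kept: 1.
Total: 12 matched + 3 padded = 15 rows.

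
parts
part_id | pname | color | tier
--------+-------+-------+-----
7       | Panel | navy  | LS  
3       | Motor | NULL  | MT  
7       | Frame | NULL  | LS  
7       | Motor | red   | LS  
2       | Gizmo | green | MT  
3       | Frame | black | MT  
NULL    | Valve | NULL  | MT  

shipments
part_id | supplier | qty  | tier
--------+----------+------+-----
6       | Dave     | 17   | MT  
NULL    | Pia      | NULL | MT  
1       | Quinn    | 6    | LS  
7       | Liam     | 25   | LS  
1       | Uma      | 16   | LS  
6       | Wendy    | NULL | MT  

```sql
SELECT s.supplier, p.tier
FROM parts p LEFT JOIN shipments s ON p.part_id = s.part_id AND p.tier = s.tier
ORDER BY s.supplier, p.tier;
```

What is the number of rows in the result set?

LEFT JOIN keeps every row from `parts`; unmatched rows get NULL for `shipments`'s columns.
Matching on p.part_id = s.part_id AND p.tier = s.tier. A NULL in a compared column never satisfies the condition.
Matched pairs: 3; unmatched p rows kept: 4.
Total: 3 matched + 4 padded = 7 rows.

7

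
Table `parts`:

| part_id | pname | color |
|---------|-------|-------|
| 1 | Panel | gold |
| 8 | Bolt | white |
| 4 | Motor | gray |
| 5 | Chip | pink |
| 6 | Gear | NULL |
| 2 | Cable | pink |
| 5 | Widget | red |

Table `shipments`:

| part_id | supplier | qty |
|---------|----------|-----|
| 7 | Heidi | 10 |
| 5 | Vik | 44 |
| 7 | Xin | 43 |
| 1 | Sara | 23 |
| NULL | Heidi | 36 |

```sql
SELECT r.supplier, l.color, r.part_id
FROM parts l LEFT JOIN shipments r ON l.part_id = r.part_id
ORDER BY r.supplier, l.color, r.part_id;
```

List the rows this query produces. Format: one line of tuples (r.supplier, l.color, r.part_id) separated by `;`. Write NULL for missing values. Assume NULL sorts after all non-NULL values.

(Sara, gold, 1); (Vik, pink, 5); (Vik, red, 5); (NULL, gray, NULL); (NULL, pink, NULL); (NULL, white, NULL); (NULL, NULL, NULL)

LEFT JOIN keeps every row from `parts`; unmatched rows get NULL for `shipments`'s columns.
Matching on l.part_id = r.part_id. A NULL in a compared column never satisfies the condition.
- l[0] part_id=1 → 1 match(es) in r → 1 row(s).
- l[1] part_id=8 → no match; kept with NULLs on the r side.
- l[2] part_id=4 → no match; kept with NULLs on the r side.
- l[3] part_id=5 → 1 match(es) in r → 1 row(s).
- l[4] part_id=6 → no match; kept with NULLs on the r side.
- l[5] part_id=2 → no match; kept with NULLs on the r side.
- l[6] part_id=5 → 1 match(es) in r → 1 row(s).
After projecting and ordering:
r.supplier | l.color | r.part_id
Sara | gold | 1
Vik | pink | 5
Vik | red | 5
NULL | gray | NULL
NULL | pink | NULL
NULL | white | NULL
NULL | NULL | NULL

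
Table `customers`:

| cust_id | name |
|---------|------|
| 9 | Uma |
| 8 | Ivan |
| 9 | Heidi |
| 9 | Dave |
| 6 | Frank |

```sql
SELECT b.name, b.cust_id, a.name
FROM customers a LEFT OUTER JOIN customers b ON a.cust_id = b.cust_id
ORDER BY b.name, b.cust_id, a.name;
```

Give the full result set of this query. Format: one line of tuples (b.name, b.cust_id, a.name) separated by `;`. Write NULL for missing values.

LEFT JOIN keeps every row from `customers a`; unmatched rows get NULL for `customers b`'s columns.
Matching on a.cust_id = b.cust_id.
Matched pairs: 11; unmatched a rows kept: 0.

(Dave, 9, Dave); (Dave, 9, Heidi); (Dave, 9, Uma); (Frank, 6, Frank); (Heidi, 9, Dave); (Heidi, 9, Heidi); (Heidi, 9, Uma); (Ivan, 8, Ivan); (Uma, 9, Dave); (Uma, 9, Heidi); (Uma, 9, Uma)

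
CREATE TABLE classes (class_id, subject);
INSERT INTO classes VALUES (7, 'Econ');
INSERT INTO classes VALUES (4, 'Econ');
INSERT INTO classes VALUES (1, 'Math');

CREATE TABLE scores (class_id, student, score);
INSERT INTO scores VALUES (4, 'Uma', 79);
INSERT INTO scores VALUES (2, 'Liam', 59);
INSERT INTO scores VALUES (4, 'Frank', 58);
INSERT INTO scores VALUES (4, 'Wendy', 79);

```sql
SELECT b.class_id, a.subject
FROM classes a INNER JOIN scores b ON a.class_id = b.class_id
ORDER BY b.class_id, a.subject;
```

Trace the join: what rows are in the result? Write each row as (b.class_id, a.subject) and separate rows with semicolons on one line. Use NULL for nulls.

(4, Econ); (4, Econ); (4, Econ)

INNER JOIN keeps only pairs where the ON condition holds.
Matching on a.class_id = b.class_id.
- a row (class_id=7): no match → dropped.
- a row (class_id=4): matches 3 b row(s) → 3 output row(s).
- a row (class_id=1): no match → dropped.
After projecting and ordering:
b.class_id | a.subject
4 | Econ
4 | Econ
4 | Econ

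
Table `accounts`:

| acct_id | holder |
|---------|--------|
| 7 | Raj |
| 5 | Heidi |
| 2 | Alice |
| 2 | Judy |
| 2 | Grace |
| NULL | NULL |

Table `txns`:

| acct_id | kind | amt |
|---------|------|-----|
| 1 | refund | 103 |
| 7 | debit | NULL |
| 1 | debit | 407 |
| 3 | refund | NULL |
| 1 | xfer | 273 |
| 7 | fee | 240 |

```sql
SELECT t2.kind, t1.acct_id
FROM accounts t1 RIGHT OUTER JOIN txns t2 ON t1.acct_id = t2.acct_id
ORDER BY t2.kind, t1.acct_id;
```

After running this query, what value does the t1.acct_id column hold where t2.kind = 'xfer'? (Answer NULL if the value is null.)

RIGHT JOIN keeps every row from `txns`; unmatched rows get NULL for `accounts`'s columns.
Matching on t1.acct_id = t2.acct_id. A NULL in a compared column never satisfies the condition.
- acct_id=7: 2 matching t2 row(s), so 2 row(s) emitted.
- acct_id=5: no matching t2 row.
- acct_id=2: no matching t2 row.
- acct_id=2: no matching t2 row.
- acct_id=2: no matching t2 row.
- acct_id=NULL: no matching t2 row.
- plus 4 unmatched t2 row(s), each kept with NULL t1 columns.

NULL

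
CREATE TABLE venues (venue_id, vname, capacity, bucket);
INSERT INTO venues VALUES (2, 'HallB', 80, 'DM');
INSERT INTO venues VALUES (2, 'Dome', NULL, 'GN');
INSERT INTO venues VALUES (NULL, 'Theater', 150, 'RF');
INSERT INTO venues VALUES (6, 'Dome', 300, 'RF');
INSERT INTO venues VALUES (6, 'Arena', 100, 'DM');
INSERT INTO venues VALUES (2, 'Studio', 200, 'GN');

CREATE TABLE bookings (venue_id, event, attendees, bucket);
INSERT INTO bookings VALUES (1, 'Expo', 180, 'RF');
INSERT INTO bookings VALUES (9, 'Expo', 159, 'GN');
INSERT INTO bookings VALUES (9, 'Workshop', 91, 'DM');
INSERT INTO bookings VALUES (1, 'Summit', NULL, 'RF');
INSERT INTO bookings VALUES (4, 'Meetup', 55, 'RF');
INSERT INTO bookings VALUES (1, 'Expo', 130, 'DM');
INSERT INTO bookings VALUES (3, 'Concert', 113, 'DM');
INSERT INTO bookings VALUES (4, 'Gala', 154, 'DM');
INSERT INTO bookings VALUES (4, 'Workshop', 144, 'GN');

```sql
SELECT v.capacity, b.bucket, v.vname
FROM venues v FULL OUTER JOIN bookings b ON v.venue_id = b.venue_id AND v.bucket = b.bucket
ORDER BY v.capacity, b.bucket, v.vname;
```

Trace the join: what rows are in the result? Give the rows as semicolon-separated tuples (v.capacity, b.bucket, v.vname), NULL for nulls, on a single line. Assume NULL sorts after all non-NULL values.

(80, NULL, HallB); (100, NULL, Arena); (150, NULL, Theater); (200, NULL, Studio); (300, NULL, Dome); (NULL, DM, NULL); (NULL, DM, NULL); (NULL, DM, NULL); (NULL, DM, NULL); (NULL, GN, NULL); (NULL, GN, NULL); (NULL, RF, NULL); (NULL, RF, NULL); (NULL, RF, NULL); (NULL, NULL, Dome)

FULL OUTER JOIN keeps every row from both sides; unmatched rows get NULL for the other side's columns.
Matching on v.venue_id = b.venue_id AND v.bucket = b.bucket. A NULL in a compared column never satisfies the condition.
- v row (venue_id=2, bucket=DM): no match → kept, b columns NULL.
- v row (venue_id=2, bucket=GN): no match → kept, b columns NULL.
- v row (venue_id=NULL, bucket=RF): no match → kept, b columns NULL.
- v row (venue_id=6, bucket=RF): no match → kept, b columns NULL.
- v row (venue_id=6, bucket=DM): no match → kept, b columns NULL.
- v row (venue_id=2, bucket=GN): no match → kept, b columns NULL.
- plus 9 unmatched b row(s), each kept with NULL v columns.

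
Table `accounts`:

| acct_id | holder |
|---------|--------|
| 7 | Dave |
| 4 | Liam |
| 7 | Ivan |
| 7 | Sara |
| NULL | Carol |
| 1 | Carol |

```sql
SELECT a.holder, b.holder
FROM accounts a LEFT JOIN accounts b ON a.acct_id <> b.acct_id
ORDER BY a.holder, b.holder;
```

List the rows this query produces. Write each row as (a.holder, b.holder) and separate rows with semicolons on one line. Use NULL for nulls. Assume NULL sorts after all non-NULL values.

LEFT JOIN keeps every row from `accounts a`; unmatched rows get NULL for `accounts b`'s columns.
Matching on a.acct_id <> b.acct_id. A NULL in a compared column never satisfies the condition.
Matched pairs: 14; unmatched a rows kept: 1.

(Carol, Dave); (Carol, Ivan); (Carol, Liam); (Carol, Sara); (Carol, NULL); (Dave, Carol); (Dave, Liam); (Ivan, Carol); (Ivan, Liam); (Liam, Carol); (Liam, Dave); (Liam, Ivan); (Liam, Sara); (Sara, Carol); (Sara, Liam)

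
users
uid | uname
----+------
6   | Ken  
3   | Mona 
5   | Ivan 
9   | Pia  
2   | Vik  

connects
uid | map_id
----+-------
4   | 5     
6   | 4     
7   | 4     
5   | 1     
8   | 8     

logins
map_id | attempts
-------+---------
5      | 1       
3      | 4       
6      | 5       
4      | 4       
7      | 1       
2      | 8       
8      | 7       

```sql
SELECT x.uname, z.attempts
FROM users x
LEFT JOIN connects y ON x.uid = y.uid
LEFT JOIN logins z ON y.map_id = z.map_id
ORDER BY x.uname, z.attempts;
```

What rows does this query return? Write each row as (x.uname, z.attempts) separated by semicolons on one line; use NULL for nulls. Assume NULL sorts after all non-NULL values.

Joins associate left-to-right: users LEFT JOIN connects on uid gives 5 intermediate row(s).
Then LEFT JOIN `logins z` on map_id: each of those 5 rows is kept; rows whose y.map_id has no match in z get NULL for z's columns.

(Ivan, NULL); (Ken, 4); (Mona, NULL); (Pia, NULL); (Vik, NULL)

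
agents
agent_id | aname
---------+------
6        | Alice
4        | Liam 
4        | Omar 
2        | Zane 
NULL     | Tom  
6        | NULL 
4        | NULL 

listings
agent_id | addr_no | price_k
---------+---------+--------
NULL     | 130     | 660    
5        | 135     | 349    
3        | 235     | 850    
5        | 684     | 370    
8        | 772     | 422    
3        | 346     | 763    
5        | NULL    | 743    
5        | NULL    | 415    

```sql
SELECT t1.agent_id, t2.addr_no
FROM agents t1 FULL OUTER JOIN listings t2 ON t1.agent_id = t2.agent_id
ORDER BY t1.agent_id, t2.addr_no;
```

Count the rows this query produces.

FULL OUTER JOIN keeps every row from both sides; unmatched rows get NULL for the other side's columns.
Matching on t1.agent_id = t2.agent_id. A NULL in a compared column never satisfies the condition.
- t1 (agent_id=6) has no partner → padded with NULL.
- t1 (agent_id=4) has no partner → padded with NULL.
- t1 (agent_id=4) has no partner → padded with NULL.
- t1 (agent_id=2) has no partner → padded with NULL.
- t1 (agent_id=NULL) has no partner → padded with NULL.
- t1 (agent_id=6) has no partner → padded with NULL.
- t1 (agent_id=4) has no partner → padded with NULL.
- 8 t2 row(s) had no t1 match → kept, t1 columns NULL.
Total: 0 matched + 15 padded = 15 rows.

15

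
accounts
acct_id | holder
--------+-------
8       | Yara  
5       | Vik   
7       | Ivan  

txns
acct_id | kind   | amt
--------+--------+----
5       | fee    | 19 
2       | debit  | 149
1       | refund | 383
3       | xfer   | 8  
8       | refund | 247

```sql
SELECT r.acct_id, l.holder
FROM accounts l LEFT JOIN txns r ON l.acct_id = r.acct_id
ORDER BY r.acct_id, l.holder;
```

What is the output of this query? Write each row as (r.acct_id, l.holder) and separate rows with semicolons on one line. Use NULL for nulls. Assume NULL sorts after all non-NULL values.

LEFT JOIN keeps every row from `accounts`; unmatched rows get NULL for `txns`'s columns.
Matching on l.acct_id = r.acct_id.
- l[0] acct_id=8 → 1 match(es) in r → 1 row(s).
- l[1] acct_id=5 → 1 match(es) in r → 1 row(s).
- l[2] acct_id=7 → no match; kept with NULLs on the r side.
After projecting and ordering:
r.acct_id | l.holder
5 | Vik
8 | Yara
NULL | Ivan

(5, Vik); (8, Yara); (NULL, Ivan)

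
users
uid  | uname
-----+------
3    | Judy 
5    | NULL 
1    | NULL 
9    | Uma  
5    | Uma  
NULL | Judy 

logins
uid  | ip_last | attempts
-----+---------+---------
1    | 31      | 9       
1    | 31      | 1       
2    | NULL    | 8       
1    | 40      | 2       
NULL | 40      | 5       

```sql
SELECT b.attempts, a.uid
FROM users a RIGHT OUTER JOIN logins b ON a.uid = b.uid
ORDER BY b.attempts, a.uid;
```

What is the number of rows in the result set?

5

RIGHT JOIN keeps every row from `logins`; unmatched rows get NULL for `users`'s columns.
Matching on a.uid = b.uid. A NULL in a compared column never satisfies the condition.
Matched pairs: 3; unmatched b rows kept: 2.
Total: 3 matched + 2 padded = 5 rows.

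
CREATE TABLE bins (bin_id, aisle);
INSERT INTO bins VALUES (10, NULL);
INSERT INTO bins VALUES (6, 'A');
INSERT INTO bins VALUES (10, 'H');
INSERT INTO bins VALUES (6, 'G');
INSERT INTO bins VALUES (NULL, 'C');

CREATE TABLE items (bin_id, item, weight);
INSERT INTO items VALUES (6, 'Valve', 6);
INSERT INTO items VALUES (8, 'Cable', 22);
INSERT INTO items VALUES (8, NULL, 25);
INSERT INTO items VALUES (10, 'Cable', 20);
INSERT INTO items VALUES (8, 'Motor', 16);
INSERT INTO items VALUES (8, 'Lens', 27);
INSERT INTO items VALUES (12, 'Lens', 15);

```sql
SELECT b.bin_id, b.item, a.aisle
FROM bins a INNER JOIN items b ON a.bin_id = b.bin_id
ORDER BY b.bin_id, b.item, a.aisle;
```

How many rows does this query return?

4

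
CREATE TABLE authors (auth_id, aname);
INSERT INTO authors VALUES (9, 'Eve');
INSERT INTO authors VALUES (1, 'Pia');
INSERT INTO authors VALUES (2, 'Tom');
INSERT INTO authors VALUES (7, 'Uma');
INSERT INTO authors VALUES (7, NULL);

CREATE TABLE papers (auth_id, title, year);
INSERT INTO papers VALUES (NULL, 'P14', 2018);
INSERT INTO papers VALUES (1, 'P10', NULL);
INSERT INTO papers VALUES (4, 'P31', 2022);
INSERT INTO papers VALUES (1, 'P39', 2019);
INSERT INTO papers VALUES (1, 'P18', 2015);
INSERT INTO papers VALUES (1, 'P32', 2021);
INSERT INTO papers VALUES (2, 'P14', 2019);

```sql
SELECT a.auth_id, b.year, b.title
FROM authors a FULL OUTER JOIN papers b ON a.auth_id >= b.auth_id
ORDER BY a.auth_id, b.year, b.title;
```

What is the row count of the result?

28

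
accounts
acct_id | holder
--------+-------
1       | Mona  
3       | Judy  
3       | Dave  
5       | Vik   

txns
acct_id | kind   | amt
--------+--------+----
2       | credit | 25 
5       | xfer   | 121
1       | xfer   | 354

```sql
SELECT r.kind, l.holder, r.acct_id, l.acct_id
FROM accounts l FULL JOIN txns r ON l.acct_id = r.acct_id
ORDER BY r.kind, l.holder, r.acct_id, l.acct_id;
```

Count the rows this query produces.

5

FULL OUTER JOIN keeps every row from both sides; unmatched rows get NULL for the other side's columns.
Matching on l.acct_id = r.acct_id.
- l[0] acct_id=1 → 1 match(es) in r → 1 row(s).
- l[1] acct_id=3 → no match; kept with NULLs on the r side.
- l[2] acct_id=3 → no match; kept with NULLs on the r side.
- l[3] acct_id=5 → 1 match(es) in r → 1 row(s).
- 1 row(s) from r found no l partner → padded with NULL.
Total: 2 matched + 3 padded = 5 rows.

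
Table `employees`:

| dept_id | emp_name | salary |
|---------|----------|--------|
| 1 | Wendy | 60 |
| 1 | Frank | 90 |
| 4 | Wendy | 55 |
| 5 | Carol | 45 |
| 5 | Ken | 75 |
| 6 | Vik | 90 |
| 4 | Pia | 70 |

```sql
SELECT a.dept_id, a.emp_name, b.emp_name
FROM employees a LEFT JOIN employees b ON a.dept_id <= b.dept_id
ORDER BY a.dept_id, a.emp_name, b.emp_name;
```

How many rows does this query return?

LEFT JOIN keeps every row from `employees a`; unmatched rows get NULL for `employees b`'s columns.
Matching on a.dept_id <= b.dept_id.
- dept_id=1: 7 matching b row(s), so 7 row(s) emitted.
- dept_id=1: 7 matching b row(s), so 7 row(s) emitted.
- dept_id=4: 5 matching b row(s), so 5 row(s) emitted.
- dept_id=5: 3 matching b row(s), so 3 row(s) emitted.
- dept_id=5: 3 matching b row(s), so 3 row(s) emitted.
- dept_id=6: 1 matching b row(s), so 1 row(s) emitted.
- dept_id=4: 5 matching b row(s), so 5 row(s) emitted.
Total: 31 rows.

31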